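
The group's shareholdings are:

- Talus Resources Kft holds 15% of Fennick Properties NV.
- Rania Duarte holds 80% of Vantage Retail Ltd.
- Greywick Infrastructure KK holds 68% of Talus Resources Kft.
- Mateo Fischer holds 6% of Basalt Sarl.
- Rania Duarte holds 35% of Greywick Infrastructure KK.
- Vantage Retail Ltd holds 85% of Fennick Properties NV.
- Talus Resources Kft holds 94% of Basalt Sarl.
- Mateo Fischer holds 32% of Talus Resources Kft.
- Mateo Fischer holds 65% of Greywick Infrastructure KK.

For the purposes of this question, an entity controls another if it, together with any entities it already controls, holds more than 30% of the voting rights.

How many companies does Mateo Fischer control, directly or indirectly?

Mateo holds 65% of Greywick, so Mateo controls Greywick.
Greywick and Mateo together hold 68% + 32% = 100% of Talus, so Mateo controls Talus.
Talus and Mateo together hold 94% + 6% = 100% of Basalt, so Mateo controls Basalt.
No other company's threshold is met.
Mateo controls 3 companies.

3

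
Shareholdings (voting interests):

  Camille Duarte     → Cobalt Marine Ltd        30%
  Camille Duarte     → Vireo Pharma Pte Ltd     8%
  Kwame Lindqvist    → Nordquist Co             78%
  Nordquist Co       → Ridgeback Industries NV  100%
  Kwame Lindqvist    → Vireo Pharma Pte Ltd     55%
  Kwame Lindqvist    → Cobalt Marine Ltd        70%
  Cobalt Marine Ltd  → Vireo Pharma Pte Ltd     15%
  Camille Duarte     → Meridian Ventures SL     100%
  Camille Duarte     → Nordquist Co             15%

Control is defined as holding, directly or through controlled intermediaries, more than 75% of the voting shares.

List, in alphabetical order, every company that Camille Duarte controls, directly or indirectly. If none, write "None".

Camille holds 100% of Meridian, so Camille controls Meridian.
No other company's threshold is met.

Meridian Ventures SL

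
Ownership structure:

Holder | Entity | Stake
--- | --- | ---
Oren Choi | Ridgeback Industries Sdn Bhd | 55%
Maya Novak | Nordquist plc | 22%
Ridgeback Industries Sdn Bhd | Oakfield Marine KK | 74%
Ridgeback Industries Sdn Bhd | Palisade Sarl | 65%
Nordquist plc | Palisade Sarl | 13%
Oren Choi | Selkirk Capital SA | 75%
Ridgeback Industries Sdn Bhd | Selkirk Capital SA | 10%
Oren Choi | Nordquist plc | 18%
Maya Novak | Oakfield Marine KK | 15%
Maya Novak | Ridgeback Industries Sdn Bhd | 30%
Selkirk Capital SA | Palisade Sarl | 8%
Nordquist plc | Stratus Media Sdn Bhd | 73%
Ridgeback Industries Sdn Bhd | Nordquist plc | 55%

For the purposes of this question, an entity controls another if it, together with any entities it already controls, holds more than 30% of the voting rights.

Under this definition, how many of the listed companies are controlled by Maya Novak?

0

Maya's largest direct stake is 30% in Ridgeback, which does not meet the threshold.
Maya controls 0 companies.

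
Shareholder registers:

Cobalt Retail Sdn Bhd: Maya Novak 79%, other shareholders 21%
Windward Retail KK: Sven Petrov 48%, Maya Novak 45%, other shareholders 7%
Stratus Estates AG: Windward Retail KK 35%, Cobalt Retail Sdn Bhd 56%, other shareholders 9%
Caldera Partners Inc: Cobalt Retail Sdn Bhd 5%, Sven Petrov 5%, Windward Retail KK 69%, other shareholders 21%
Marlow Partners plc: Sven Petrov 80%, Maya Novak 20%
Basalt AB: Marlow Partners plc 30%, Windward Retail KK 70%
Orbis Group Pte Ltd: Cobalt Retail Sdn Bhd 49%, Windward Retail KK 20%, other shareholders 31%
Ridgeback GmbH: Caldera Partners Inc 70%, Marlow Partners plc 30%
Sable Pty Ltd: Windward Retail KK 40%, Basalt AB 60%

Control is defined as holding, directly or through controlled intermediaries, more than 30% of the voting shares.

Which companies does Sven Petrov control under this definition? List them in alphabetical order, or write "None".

Sven holds 48% of Windward, so Sven controls Windward.
Windward holds 35% of Stratus, so Sven controls Stratus.
Sven and Windward together hold 5% + 69% = 74% of Caldera, so Sven controls Caldera.
Sven holds 80% of Marlow, so Sven controls Marlow.
Marlow and Windward together hold 30% + 70% = 100% of Basalt, so Sven controls Basalt.
Caldera and Marlow together hold 70% + 30% = 100% of Ridgeback, so Sven controls Ridgeback.
Windward and Basalt together hold 40% + 60% = 100% of Sable, so Sven controls Sable.
No other company's threshold is met.

Basalt AB, Caldera Partners Inc, Marlow Partners plc, Ridgeback GmbH, Sable Pty Ltd, Stratus Estates AG, Windward Retail KK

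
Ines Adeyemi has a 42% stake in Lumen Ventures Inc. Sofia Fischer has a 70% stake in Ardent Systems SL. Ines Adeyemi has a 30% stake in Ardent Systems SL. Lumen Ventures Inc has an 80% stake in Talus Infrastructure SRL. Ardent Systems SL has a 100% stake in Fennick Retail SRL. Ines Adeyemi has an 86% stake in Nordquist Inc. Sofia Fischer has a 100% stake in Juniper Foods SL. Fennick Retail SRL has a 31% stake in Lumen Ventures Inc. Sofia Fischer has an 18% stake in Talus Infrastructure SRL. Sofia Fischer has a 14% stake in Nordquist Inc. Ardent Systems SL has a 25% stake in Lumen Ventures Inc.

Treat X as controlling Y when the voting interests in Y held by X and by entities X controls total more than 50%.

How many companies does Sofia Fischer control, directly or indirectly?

5

Sofia holds 70% of Ardent, so Sofia controls Ardent.
Ardent holds 100% of Fennick, so Sofia controls Fennick.
Ardent and Fennick together hold 25% + 31% = 56% of Lumen, so Sofia controls Lumen.
Sofia holds 100% of Juniper, so Sofia controls Juniper.
Sofia and Lumen together hold 18% + 80% = 98% of Talus, so Sofia controls Talus.
No other company's threshold is met.
Sofia controls 5 companies.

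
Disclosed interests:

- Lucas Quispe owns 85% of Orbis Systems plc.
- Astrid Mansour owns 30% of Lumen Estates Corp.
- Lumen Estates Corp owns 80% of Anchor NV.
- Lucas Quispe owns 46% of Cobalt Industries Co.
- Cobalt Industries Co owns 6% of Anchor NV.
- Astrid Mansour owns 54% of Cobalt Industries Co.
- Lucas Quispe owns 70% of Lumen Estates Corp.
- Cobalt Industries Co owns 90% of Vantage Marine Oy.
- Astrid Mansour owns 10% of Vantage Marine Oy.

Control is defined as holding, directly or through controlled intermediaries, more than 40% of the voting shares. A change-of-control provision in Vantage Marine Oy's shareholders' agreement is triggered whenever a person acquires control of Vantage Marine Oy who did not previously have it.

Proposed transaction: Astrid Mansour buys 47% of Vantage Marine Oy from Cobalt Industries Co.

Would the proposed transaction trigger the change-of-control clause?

The purchase adds only to Astrid's holdings (Cobalt's stake shrinks), so Astrid is the only person who could newly come to control Vantage.
Astrid holds 54% of Cobalt, so Astrid controls Cobalt.
Cobalt and Astrid together hold 90% + 10% = 100% of Vantage, so Astrid controls Vantage.
So Astrid already controls Vantage before the transaction.
After the purchase, Astrid's direct stake in Vantage rises to 10% + 47% = 57%, and Cobalt's stake falls to 43%.
Astrid controlled Vantage already, so this is not a new person acquiring control; every other person's position is unchanged or reduced.
No new person acquires control, so the clause is not triggered.

No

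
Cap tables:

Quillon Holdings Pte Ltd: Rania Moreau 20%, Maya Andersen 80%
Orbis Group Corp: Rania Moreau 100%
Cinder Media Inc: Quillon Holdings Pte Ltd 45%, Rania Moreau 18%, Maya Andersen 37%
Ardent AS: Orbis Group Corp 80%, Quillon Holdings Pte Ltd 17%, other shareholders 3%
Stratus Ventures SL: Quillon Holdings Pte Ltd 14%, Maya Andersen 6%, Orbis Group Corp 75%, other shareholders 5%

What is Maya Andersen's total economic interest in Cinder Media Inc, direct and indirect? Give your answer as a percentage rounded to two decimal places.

Maya reaches Cinder along 2 paths.
Via Quillon: 80% × 45% = 36%.
Direct stake: 37% = 37%.
Total: 36% + 37% = 73%.
Rounded: 73.00%.

73.00%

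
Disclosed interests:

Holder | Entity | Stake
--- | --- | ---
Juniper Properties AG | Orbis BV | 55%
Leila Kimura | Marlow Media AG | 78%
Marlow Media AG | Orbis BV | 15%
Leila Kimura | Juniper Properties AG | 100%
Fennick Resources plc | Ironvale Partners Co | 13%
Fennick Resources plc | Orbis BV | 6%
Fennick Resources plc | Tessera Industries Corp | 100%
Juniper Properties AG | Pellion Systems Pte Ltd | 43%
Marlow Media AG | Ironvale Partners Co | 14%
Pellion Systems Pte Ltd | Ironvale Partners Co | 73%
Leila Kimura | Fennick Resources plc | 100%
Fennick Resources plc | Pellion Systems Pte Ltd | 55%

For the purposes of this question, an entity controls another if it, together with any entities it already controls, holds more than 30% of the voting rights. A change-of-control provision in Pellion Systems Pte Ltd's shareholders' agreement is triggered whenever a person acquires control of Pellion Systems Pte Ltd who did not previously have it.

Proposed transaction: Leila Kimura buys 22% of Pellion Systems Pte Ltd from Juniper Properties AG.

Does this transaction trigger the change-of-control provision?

No

The purchase adds only to Leila's holdings (Juniper's stake shrinks), so Leila is the only person who could newly come to control Pellion.
Leila holds 100% of Fennick, so Leila controls Fennick.
Leila holds 100% of Juniper, so Leila controls Juniper.
Juniper and Fennick together hold 43% + 55% = 98% of Pellion, so Leila controls Pellion.
So Leila already controls Pellion before the transaction.
After the purchase, Leila holds 22% of Pellion directly, and Juniper's stake falls to 21%.
Leila controlled Pellion already, so this is not a new person acquiring control; every other person's position is unchanged or reduced.
No new person acquires control, so the clause is not triggered.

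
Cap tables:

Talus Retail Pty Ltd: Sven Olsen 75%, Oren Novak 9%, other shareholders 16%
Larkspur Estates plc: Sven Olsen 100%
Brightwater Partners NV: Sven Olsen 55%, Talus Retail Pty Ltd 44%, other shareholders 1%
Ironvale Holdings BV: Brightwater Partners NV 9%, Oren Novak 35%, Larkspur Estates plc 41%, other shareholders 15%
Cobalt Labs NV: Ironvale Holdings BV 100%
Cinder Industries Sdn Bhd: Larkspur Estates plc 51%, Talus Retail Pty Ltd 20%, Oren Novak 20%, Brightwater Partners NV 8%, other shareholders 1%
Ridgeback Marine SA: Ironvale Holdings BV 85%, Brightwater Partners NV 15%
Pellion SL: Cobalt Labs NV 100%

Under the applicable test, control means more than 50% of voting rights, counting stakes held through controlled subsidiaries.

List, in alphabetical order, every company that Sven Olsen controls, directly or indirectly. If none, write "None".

Sven holds 75% of Talus, so Sven controls Talus.
Sven holds 100% of Larkspur, so Sven controls Larkspur.
Sven and Talus together hold 55% + 44% = 99% of Brightwater, so Sven controls Brightwater.
Larkspur and Talus and Brightwater together hold 51% + 20% + 8% = 79% of Cinder, so Sven controls Cinder.
No other company's threshold is met.

Brightwater Partners NV, Cinder Industries Sdn Bhd, Larkspur Estates plc, Talus Retail Pty Ltd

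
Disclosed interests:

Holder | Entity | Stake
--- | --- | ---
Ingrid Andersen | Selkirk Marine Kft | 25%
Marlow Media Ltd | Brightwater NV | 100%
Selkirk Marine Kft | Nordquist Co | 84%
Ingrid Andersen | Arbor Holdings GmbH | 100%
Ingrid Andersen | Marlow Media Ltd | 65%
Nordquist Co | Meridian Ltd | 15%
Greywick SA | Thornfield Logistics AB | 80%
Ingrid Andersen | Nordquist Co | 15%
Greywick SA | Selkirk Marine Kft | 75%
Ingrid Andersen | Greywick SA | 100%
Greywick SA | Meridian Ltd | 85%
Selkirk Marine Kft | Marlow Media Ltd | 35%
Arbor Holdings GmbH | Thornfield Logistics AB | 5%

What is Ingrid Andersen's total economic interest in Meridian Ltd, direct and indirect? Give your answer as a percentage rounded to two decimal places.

99.85%

Ingrid reaches Meridian along 4 paths.
Via Nordquist: 15% × 15% = 2.25%.
Via Selkirk → Nordquist: 25% × 84% × 15% = 3.15%.
Via Greywick → Selkirk → Nordquist: 100% × 75% × 84% × 15% = 9.45%.
Via Greywick: 100% × 85% = 85%.
Total: 2.25% + 3.15% + 9.45% + 85% = 99.85%.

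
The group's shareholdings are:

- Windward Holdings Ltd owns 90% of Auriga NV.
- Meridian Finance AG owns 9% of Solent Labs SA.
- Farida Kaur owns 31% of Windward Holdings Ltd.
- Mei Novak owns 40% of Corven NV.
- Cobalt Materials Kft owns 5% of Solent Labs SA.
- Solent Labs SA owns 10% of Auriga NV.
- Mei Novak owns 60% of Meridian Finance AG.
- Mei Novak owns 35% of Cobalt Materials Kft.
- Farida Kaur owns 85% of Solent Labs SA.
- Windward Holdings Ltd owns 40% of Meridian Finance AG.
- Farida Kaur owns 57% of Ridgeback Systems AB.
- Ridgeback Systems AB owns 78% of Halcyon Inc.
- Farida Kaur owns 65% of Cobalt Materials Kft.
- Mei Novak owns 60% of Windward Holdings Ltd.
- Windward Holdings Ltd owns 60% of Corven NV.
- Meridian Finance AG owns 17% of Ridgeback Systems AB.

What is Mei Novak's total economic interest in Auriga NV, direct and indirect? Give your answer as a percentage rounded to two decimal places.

54.93%

Mei reaches Auriga along 4 paths.
Via Windward: 60% × 90% = 54%.
Via Cobalt → Solent: 35% × 5% × 10% = 0.175%.
Via Meridian → Solent: 60% × 9% × 10% = 0.54%.
Via Windward → Meridian → Solent: 60% × 40% × 9% × 10% = 0.216%.
Total: 54% + 0.175% + 0.54% + 0.216% = 54.931%.
Rounded: 54.93%.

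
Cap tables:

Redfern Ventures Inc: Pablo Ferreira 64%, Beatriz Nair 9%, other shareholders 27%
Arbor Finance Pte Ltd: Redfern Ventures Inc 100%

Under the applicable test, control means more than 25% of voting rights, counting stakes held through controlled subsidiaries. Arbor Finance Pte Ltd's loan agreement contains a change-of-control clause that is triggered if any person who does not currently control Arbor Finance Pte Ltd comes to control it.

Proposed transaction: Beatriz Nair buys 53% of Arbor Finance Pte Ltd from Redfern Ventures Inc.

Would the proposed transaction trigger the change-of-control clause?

Yes

The purchase adds only to Beatriz's holdings (Redfern's stake shrinks), so Beatriz is the only person who could newly come to control Arbor.
Beatriz's largest direct stake is 9% in Redfern, which does not meet the threshold, so Beatriz controls no company.
Neither Beatriz nor any entity Beatriz controls holds any voting interest in Arbor.
So before the transaction, Beatriz does not control Arbor.
After the purchase, Beatriz holds 53% of Arbor directly, and Redfern's stake falls to 47%.
Beatriz holds 53% of Arbor, so Beatriz controls Arbor.
Beatriz did not control Arbor before and does after, so the clause is triggered.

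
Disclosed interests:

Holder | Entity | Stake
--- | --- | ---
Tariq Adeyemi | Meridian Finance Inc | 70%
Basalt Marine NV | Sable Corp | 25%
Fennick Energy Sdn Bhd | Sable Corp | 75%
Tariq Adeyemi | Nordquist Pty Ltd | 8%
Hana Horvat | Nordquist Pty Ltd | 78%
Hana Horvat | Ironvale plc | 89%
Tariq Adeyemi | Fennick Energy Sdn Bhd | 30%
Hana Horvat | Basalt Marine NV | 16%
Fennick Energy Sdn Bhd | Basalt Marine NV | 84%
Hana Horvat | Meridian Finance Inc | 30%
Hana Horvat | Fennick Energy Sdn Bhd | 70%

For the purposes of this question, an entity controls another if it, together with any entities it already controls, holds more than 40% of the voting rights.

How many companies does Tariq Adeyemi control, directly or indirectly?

Tariq holds 70% of Meridian, so Tariq controls Meridian.
No other company's threshold is met.
Tariq controls 1 company.

1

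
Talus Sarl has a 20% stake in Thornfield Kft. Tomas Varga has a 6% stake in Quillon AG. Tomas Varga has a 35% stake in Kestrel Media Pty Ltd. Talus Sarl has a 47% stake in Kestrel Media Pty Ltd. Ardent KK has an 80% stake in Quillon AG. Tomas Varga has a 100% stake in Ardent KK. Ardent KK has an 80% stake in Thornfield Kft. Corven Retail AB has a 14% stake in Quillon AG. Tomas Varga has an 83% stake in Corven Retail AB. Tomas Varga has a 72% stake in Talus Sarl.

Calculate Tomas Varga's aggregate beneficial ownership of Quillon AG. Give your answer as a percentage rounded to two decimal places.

Tomas reaches Quillon along 3 paths.
Direct stake: 6% = 6%.
Via Ardent: 100% × 80% = 80%.
Via Corven: 83% × 14% = 11.62%.
Total: 6% + 80% + 11.62% = 97.62%.

97.62%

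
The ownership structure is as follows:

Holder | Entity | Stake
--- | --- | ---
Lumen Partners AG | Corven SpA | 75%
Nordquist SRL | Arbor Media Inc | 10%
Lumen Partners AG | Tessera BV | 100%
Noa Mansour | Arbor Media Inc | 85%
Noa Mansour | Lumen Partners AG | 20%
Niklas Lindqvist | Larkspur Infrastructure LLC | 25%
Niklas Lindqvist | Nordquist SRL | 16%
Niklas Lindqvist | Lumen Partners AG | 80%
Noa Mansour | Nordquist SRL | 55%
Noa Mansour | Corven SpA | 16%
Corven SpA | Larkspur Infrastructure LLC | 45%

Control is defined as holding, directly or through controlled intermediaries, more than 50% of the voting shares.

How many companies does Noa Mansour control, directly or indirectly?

Noa holds 55% of Nordquist, so Noa controls Nordquist.
Noa and Nordquist together hold 85% + 10% = 95% of Arbor, so Noa controls Arbor.
No other company's threshold is met.
Noa controls 2 companies.

2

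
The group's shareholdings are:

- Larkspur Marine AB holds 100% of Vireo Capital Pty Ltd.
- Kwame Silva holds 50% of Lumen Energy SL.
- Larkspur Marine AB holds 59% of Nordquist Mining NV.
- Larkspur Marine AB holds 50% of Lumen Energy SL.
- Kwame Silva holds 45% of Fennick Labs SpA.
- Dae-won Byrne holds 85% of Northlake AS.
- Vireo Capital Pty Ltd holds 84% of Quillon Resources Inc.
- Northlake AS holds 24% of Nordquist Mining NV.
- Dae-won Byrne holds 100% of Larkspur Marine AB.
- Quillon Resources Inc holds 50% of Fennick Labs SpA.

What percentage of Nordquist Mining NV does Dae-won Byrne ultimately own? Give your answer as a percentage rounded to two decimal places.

79.40%

Dae-won reaches Nordquist along 2 paths.
Via Larkspur: 100% × 59% = 59%.
Via Northlake: 85% × 24% = 20.4%.
Total: 59% + 20.4% = 79.4%.
Rounded: 79.40%.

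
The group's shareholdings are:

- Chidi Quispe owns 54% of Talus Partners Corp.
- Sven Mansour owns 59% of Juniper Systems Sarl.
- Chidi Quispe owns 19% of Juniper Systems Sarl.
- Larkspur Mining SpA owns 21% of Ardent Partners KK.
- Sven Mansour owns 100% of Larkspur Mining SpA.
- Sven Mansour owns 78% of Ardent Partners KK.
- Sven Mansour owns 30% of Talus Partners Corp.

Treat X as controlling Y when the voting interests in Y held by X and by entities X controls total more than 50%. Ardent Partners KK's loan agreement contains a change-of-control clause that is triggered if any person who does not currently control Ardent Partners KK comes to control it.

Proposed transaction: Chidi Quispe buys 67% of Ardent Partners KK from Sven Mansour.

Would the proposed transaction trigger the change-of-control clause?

The purchase adds only to Chidi's holdings (Sven's stake shrinks), so Chidi is the only person who could newly come to control Ardent.
Chidi holds 54% of Talus, so Chidi controls Talus.
Neither Chidi nor any entity Chidi controls holds any voting interest in Ardent.
So before the transaction, Chidi does not control Ardent.
After the purchase, Chidi holds 67% of Ardent directly, and Sven's stake falls to 11%.
Chidi holds 67% of Ardent, so Chidi controls Ardent.
Chidi did not control Ardent before and does after, so the clause is triggered.

Yes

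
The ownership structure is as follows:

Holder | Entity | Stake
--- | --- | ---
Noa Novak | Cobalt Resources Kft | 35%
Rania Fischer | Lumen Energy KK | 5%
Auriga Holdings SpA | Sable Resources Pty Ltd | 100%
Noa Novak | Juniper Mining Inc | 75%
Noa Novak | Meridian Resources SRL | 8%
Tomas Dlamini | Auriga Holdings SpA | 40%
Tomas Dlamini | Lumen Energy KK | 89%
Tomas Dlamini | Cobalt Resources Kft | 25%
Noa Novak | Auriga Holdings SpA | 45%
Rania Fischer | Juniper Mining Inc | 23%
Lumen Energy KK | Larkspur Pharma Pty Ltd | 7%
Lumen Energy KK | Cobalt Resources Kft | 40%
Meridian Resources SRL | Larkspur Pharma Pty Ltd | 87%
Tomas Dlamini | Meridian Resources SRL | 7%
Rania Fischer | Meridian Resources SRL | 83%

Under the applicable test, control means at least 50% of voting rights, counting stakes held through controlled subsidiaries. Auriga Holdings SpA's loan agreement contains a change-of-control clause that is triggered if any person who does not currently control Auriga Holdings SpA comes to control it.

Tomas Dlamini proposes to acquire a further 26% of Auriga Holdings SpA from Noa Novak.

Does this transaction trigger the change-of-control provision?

Yes

The purchase adds only to Tomas's holdings (Noa's stake shrinks), so Tomas is the only person who could newly come to control Auriga.
Tomas holds 89% of Lumen, so Tomas controls Lumen.
Lumen and Tomas together hold 40% + 25% = 65% of Cobalt, so Tomas controls Cobalt.
In Auriga, Tomas's side holds only 40%, not ≥ 50%.
So before the transaction, Tomas does not control Auriga.
After the purchase, Tomas's direct stake in Auriga rises to 40% + 26% = 66%, and Noa's stake falls to 19%.
Tomas holds 66% of Auriga, so Tomas controls Auriga.
Tomas did not control Auriga before and does after, so the clause is triggered.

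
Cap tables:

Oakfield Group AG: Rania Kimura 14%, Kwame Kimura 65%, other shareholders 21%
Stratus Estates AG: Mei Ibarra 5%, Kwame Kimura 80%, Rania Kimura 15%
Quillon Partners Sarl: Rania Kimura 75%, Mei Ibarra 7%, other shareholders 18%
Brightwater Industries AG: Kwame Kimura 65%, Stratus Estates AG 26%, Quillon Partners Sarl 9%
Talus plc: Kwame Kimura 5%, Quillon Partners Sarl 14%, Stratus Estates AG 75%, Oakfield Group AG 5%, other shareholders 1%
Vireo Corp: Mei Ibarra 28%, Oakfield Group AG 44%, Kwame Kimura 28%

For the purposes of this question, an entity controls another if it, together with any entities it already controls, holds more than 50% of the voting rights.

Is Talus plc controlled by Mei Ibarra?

No

Mei's largest direct stake is 28% in Vireo, which does not meet the threshold, so Mei controls no company.
Neither Mei nor any entity Mei controls holds any voting interest in Talus.
So Mei does not control Talus.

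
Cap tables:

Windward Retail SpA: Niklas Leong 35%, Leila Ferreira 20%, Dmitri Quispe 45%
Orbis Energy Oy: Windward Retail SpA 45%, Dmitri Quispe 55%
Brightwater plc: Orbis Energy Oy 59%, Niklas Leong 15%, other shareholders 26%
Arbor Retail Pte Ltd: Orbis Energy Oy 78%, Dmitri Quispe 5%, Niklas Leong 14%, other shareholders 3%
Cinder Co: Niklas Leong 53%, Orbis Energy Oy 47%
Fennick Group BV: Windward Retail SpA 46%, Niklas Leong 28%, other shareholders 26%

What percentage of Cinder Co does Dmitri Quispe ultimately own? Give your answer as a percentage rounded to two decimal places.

35.37%

Dmitri reaches Cinder along 2 paths.
Via Windward → Orbis: 45% × 45% × 47% = 9.5175%.
Via Orbis: 55% × 47% = 25.85%.
Total: 9.5175% + 25.85% = 35.3675%.
Rounded: 35.37%.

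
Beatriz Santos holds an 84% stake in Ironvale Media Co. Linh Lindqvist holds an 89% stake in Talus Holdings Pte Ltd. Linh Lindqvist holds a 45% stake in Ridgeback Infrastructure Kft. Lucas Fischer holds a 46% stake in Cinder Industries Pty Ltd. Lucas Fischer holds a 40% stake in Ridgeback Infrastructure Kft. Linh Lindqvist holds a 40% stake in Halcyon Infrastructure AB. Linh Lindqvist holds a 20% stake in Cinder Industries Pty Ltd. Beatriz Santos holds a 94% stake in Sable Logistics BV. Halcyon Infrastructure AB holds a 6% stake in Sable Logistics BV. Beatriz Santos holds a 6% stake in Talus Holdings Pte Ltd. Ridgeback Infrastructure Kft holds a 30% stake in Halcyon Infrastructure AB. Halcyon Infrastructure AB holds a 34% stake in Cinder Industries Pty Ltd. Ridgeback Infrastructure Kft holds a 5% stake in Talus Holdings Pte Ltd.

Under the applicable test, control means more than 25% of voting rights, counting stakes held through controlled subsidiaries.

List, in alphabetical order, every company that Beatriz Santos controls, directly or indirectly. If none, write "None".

Ironvale Media Co, Sable Logistics BV

Beatriz holds 94% of Sable, so Beatriz controls Sable.
Beatriz holds 84% of Ironvale, so Beatriz controls Ironvale.
No other company's threshold is met.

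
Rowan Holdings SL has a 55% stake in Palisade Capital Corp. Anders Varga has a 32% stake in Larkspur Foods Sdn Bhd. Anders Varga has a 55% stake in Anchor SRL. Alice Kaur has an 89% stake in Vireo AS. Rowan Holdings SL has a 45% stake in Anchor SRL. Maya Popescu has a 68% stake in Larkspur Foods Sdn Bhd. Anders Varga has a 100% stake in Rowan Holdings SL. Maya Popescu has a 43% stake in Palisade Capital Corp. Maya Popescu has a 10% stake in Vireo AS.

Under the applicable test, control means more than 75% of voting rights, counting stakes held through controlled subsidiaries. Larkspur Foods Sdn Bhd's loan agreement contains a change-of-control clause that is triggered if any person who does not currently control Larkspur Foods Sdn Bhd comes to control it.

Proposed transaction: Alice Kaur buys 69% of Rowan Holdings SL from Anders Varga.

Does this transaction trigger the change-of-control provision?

No

The purchase adds only to Alice's holdings (Anders's stake shrinks), so Alice is the only person who could newly come to control Larkspur.
Alice holds 89% of Vireo, so Alice controls Vireo.
Neither Alice nor any entity Alice controls holds any voting interest in Larkspur.
So before the transaction, Alice does not control Larkspur.
After the purchase, Alice holds 69% of Rowan directly, and Anders's stake falls to 31%.
Alice's side now holds 69% of Rowan, not > 75%, so Alice still does not control Rowan.
After the transaction, neither Alice nor any entity Alice controls holds a voting interest in Larkspur, so Alice still does not control it.
No new person acquires control, so the clause is not triggered.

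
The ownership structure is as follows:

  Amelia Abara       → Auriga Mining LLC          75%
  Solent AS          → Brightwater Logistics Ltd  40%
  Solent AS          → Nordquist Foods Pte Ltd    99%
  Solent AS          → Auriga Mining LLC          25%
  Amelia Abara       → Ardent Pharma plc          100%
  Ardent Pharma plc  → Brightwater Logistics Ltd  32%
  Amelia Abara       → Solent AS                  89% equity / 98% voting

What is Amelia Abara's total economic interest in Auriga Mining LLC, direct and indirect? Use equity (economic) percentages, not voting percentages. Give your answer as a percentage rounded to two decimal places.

97.25%

Amelia reaches Auriga along 2 paths.
Direct stake: 75% = 75%.
Via Solent: 89% × 25% = 22.25%.
Total: 75% + 22.25% = 97.25%.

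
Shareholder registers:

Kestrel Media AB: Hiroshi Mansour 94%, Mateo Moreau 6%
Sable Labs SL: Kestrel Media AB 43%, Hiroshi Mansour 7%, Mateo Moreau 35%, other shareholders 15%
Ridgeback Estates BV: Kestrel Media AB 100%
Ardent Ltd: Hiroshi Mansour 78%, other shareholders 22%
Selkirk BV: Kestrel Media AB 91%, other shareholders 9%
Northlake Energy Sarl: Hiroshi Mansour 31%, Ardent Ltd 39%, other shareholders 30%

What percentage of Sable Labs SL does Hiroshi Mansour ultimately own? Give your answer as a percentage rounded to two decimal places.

Hiroshi reaches Sable along 2 paths.
Via Kestrel: 94% × 43% = 40.42%.
Direct stake: 7% = 7%.
Total: 40.42% + 7% = 47.42%.

47.42%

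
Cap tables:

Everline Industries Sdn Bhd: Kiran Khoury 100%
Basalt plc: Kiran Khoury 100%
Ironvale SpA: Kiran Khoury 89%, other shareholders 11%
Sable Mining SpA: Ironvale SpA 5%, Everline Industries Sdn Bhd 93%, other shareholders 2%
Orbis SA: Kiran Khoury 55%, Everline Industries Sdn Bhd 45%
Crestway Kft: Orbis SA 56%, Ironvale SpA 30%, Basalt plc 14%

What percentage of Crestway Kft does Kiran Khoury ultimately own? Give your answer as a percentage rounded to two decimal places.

Kiran reaches Crestway along 4 paths.
Via Orbis: 55% × 56% = 30.8%.
Via Everline → Orbis: 100% × 45% × 56% = 25.2%.
Via Ironvale: 89% × 30% = 26.7%.
Via Basalt: 100% × 14% = 14%.
Total: 30.8% + 25.2% + 26.7% + 14% = 96.7%.
Rounded: 96.70%.

96.70%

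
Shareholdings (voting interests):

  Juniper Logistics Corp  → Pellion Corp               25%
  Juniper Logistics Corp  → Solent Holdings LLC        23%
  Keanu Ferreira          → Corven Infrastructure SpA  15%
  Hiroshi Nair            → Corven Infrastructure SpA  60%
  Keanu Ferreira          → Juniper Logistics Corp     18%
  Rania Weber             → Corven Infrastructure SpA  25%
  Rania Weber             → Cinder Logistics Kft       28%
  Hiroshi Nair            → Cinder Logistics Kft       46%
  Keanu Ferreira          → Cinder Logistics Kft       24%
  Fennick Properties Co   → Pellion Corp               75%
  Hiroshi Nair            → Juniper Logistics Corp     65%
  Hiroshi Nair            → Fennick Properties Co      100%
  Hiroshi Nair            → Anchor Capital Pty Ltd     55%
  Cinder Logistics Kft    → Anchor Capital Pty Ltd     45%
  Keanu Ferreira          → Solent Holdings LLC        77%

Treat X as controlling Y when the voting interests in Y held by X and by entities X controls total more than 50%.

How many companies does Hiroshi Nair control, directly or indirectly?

Hiroshi holds 65% of Juniper, so Hiroshi controls Juniper.
Hiroshi holds 100% of Fennick, so Hiroshi controls Fennick.
Hiroshi holds 55% of Anchor, so Hiroshi controls Anchor.
Juniper and Fennick together hold 25% + 75% = 100% of Pellion, so Hiroshi controls Pellion.
Hiroshi holds 60% of Corven, so Hiroshi controls Corven.
No other company's threshold is met.
Hiroshi controls 5 companies.

5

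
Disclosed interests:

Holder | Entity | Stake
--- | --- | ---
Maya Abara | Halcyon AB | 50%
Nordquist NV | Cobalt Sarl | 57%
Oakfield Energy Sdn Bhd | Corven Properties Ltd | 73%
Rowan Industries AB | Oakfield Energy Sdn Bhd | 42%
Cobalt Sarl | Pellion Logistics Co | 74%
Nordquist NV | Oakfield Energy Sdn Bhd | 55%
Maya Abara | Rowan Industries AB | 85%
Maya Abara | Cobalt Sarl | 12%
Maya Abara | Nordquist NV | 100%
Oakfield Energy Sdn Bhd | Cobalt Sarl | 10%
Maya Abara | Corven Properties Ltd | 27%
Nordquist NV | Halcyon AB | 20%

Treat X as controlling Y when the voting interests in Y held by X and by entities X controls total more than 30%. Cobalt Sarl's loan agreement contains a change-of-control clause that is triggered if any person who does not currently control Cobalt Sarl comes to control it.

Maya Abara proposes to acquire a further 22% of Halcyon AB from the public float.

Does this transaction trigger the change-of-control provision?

The purchase changes only Maya's holdings, so Maya is the only person who could newly come to control Cobalt.
Maya holds 100% of Nordquist, so Maya controls Nordquist.
Maya holds 85% of Rowan, so Maya controls Rowan.
Rowan and Nordquist together hold 42% + 55% = 97% of Oakfield, so Maya controls Oakfield.
Maya and Oakfield and Nordquist together hold 12% + 10% + 57% = 79% of Cobalt, so Maya controls Cobalt.
So Maya already controls Cobalt before the transaction.
After the purchase, Maya's direct stake in Halcyon rises to 50% + 22% = 72%.
Maya controlled Cobalt already, so this is not a new person acquiring control; every other person's position is unchanged or reduced.
No new person acquires control, so the clause is not triggered.

No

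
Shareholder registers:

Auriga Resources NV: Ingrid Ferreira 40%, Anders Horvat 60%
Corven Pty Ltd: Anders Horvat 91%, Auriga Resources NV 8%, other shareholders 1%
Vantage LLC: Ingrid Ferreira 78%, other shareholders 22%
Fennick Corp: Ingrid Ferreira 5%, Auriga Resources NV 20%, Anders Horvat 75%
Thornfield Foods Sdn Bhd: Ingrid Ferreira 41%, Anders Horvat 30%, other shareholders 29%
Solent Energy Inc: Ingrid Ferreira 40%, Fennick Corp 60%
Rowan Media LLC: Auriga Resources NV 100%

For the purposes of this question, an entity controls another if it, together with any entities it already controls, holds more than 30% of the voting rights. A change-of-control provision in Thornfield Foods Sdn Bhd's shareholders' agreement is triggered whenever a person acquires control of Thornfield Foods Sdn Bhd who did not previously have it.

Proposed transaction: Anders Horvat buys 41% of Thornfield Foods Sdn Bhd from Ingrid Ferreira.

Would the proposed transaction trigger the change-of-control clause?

Yes

The purchase adds only to Anders's holdings (Ingrid's stake shrinks), so Anders is the only person who could newly come to control Thornfield.
Anders holds 60% of Auriga, so Anders controls Auriga.
Anders and Auriga together hold 91% + 8% = 99% of Corven, so Anders controls Corven.
Auriga and Anders together hold 20% + 75% = 95% of Fennick, so Anders controls Fennick.
Fennick holds 60% of Solent, so Anders controls Solent.
Auriga holds 100% of Rowan, so Anders controls Rowan.
In Thornfield, Anders's side holds only 30%, not > 30%.
So before the transaction, Anders does not control Thornfield.
After the purchase, Anders's direct stake in Thornfield rises to 30% + 41% = 71%, and Ingrid's stake falls to 0%.
Anders holds 71% of Thornfield, so Anders controls Thornfield.
Anders did not control Thornfield before and does after, so the clause is triggered.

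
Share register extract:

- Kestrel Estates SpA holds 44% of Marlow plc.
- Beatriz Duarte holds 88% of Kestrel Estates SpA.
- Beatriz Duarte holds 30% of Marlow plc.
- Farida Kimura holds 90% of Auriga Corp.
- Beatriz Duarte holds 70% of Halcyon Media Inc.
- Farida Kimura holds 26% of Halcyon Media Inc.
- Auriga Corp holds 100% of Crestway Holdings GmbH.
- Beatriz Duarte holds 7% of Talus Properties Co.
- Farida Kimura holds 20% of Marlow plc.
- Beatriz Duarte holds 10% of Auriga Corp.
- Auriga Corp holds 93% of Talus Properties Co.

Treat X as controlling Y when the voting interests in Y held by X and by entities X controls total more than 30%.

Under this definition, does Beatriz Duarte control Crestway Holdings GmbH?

Beatriz holds 88% of Kestrel, so Beatriz controls Kestrel.
Beatriz holds 70% of Halcyon, so Beatriz controls Halcyon.
Kestrel and Beatriz together hold 44% + 30% = 74% of Marlow, so Beatriz controls Marlow.
Neither Beatriz nor any entity Beatriz controls holds any voting interest in Crestway.
So Beatriz does not control Crestway.

No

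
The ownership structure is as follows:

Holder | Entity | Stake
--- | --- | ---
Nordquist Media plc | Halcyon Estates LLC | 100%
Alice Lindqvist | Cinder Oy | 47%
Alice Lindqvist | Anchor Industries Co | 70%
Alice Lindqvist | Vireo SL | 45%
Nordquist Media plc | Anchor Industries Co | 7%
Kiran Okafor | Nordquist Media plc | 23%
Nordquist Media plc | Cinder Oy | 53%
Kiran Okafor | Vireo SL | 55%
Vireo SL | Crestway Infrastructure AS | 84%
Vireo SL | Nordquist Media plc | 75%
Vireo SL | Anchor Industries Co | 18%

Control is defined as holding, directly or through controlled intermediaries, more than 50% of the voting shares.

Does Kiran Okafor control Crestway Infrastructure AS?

Yes

Kiran holds 55% of Vireo, so Kiran controls Vireo.
Vireo holds 84% of Crestway, so Kiran controls Crestway.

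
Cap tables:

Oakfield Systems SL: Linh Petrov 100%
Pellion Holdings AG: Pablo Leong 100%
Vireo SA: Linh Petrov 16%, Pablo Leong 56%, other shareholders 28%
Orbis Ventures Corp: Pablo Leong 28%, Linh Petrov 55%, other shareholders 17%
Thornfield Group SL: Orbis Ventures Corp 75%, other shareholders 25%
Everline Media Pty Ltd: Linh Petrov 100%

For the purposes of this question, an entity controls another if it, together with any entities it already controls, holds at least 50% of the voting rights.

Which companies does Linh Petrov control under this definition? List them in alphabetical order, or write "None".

Everline Media Pty Ltd, Oakfield Systems SL, Orbis Ventures Corp, Thornfield Group SL

Linh holds 100% of Oakfield, so Linh controls Oakfield.
Linh holds 55% of Orbis, so Linh controls Orbis.
Orbis holds 75% of Thornfield, so Linh controls Thornfield.
Linh holds 100% of Everline, so Linh controls Everline.
No other company's threshold is met.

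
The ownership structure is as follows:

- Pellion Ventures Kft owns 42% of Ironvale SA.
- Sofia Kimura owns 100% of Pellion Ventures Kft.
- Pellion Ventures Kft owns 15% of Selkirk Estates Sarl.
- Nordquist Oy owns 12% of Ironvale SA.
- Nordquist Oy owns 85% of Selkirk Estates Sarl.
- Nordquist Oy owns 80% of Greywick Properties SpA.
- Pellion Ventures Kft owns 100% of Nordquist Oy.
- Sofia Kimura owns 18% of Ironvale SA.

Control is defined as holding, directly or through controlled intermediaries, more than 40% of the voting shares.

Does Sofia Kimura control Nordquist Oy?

Yes

Sofia holds 100% of Pellion, so Sofia controls Pellion.
Pellion holds 100% of Nordquist, so Sofia controls Nordquist.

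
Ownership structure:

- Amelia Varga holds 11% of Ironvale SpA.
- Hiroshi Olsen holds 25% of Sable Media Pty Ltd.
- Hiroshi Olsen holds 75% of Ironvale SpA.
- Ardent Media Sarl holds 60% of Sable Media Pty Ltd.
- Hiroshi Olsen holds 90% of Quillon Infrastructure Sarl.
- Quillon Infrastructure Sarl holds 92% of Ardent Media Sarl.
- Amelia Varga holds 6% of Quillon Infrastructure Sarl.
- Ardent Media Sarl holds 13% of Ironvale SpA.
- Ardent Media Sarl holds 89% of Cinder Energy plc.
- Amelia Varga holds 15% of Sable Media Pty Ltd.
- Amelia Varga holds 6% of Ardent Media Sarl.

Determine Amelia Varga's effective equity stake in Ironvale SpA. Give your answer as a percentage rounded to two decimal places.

12.50%

Amelia reaches Ironvale along 3 paths.
Via Quillon → Ardent: 6% × 92% × 13% = 0.7176%.
Via Ardent: 6% × 13% = 0.78%.
Direct stake: 11% = 11%.
Total: 0.7176% + 0.78% + 11% = 12.4976%.
Rounded: 12.50%.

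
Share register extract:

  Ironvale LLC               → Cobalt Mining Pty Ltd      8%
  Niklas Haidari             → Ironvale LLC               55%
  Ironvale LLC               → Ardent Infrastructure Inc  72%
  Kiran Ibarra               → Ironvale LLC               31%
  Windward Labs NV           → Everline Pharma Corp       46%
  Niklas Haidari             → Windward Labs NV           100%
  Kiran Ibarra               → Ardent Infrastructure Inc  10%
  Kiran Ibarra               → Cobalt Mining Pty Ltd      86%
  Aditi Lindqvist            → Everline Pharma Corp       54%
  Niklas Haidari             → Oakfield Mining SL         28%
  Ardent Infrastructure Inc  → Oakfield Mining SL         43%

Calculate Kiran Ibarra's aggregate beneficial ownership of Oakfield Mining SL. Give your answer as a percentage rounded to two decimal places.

Kiran reaches Oakfield along 2 paths.
Via Ironvale → Ardent: 31% × 72% × 43% = 9.5976%.
Via Ardent: 10% × 43% = 4.3%.
Total: 9.5976% + 4.3% = 13.8976%.
Rounded: 13.90%.

13.90%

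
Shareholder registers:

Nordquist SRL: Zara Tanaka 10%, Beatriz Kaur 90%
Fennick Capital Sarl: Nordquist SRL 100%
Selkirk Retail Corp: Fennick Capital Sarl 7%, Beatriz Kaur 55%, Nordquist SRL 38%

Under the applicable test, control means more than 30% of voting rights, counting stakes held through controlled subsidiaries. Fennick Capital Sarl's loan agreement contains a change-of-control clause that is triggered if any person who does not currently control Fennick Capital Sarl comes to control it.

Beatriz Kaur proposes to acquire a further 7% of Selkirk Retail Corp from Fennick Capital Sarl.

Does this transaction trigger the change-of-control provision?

No

The purchase adds only to Beatriz's holdings (Fennick's stake shrinks), so Beatriz is the only person who could newly come to control Fennick.
Beatriz holds 90% of Nordquist, so Beatriz controls Nordquist.
Nordquist holds 100% of Fennick, so Beatriz controls Fennick.
So Beatriz already controls Fennick before the transaction.
After the purchase, Beatriz's direct stake in Selkirk rises to 55% + 7% = 62%, and Fennick's stake falls to 0%.
Beatriz controlled Fennick already, so this is not a new person acquiring control; every other person's position is unchanged or reduced.
No new person acquires control, so the clause is not triggered.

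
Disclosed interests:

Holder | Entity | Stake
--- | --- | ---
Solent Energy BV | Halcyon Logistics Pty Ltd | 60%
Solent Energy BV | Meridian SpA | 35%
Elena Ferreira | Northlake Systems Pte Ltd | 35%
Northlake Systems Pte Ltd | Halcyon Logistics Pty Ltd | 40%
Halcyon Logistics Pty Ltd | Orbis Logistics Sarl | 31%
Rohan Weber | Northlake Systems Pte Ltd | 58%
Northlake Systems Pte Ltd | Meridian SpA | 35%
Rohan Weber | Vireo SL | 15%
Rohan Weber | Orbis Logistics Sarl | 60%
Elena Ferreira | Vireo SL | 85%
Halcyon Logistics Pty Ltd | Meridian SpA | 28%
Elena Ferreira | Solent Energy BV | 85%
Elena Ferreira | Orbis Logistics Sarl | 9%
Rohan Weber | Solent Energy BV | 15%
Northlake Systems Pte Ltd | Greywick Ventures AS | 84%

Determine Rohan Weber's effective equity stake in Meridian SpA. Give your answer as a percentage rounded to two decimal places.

Rohan reaches Meridian along 4 paths.
Via Northlake: 58% × 35% = 20.3%.
Via Northlake → Halcyon: 58% × 40% × 28% = 6.496%.
Via Solent → Halcyon: 15% × 60% × 28% = 2.52%.
Via Solent: 15% × 35% = 5.25%.
Total: 20.3% + 6.496% + 2.52% + 5.25% = 34.566%.
Rounded: 34.57%.

34.57%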